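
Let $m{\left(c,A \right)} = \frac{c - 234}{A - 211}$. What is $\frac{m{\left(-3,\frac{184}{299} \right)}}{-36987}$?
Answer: $- \frac{1027}{33719815} \approx -3.0457 \cdot 10^{-5}$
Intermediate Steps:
$m{\left(c,A \right)} = \frac{-234 + c}{-211 + A}$
$\frac{m{\left(-3,\frac{184}{299} \right)}}{-36987} = \frac{\frac{1}{-211 + \frac{184}{299}} \left(-234 - 3\right)}{-36987} = \frac{1}{-211 + 184 \cdot \frac{1}{299}} \left(-237\right) \left(- \frac{1}{36987}\right) = \frac{1}{-211 + \frac{8}{13}} \left(-237\right) \left(- \frac{1}{36987}\right) = \frac{1}{- \frac{2735}{13}} \left(-237\right) \left(- \frac{1}{36987}\right) = \left(- \frac{13}{2735}\right) \left(-237\right) \left(- \frac{1}{36987}\right) = \frac{3081}{2735} \left(- \frac{1}{36987}\right) = - \frac{1027}{33719815}$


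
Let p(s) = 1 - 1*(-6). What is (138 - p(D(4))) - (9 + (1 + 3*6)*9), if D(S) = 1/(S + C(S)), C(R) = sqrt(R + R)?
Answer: -49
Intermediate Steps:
C(R) = sqrt(2)*sqrt(R) (C(R) = sqrt(2*R) = sqrt(2)*sqrt(R))
D(S) = 1/(S + sqrt(2)*sqrt(S))
p(s) = 7 (p(s) = 1 + 6 = 7)
(138 - p(D(4))) - (9 + (1 + 3*6)*9) = (138 - 1*7) - (9 + (1 + 3*6)*9) = (138 - 7) - (9 + (1 + 18)*9) = 131 - (9 + 19*9) = 131 - (9 + 171) = 131 - 1*180 = 131 - 180 = -49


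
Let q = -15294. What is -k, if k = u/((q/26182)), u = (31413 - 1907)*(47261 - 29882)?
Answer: 2237621825478/2549 ≈ 8.7784e+8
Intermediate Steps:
u = 512784774 (u = 29506*17379 = 512784774)
k = -2237621825478/2549 (k = 512784774/((-15294/26182)) = 512784774/((-15294*1/26182)) = 512784774/(-7647/13091) = 512784774*(-13091/7647) = -2237621825478/2549 ≈ -8.7784e+8)
-k = -1*(-2237621825478/2549) = 2237621825478/2549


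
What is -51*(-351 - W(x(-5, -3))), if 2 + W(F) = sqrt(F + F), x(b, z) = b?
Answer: 17799 + 51*I*sqrt(10) ≈ 17799.0 + 161.28*I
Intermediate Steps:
W(F) = -2 + sqrt(2)*sqrt(F) (W(F) = -2 + sqrt(F + F) = -2 + sqrt(2*F) = -2 + sqrt(2)*sqrt(F))
-51*(-351 - W(x(-5, -3))) = -51*(-351 - (-2 + sqrt(2)*sqrt(-5))) = -51*(-351 - (-2 + sqrt(2)*(I*sqrt(5)))) = -51*(-351 - (-2 + I*sqrt(10))) = -51*(-351 + (2 - I*sqrt(10))) = -51*(-349 - I*sqrt(10)) = 17799 + 51*I*sqrt(10)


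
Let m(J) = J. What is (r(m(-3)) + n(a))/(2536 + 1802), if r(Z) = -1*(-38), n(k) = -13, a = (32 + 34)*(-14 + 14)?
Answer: 25/4338 ≈ 0.0057630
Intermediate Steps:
a = 0 (a = 66*0 = 0)
r(Z) = 38
(r(m(-3)) + n(a))/(2536 + 1802) = (38 - 13)/(2536 + 1802) = 25/4338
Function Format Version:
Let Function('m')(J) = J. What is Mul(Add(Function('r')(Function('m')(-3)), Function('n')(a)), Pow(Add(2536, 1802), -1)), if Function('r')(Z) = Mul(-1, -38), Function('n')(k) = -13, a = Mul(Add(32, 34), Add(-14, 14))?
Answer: Rational(25, 4338) ≈ 0.0057630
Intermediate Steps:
a = 0 (a = Mul(66, 0) = 0)
Function('r')(Z) = 38
Mul(Add(Function('r')(Function('m')(-3)), Function('n')(a)), Pow(Add(2536, 1802), -1)) = Mul(Add(38, -13), Pow(Add(2536, 1802), -1)) = Mul(25, Pow(4338, -1)) = Mul(25, Rational(1, 4338)) = Rational(25, 4338)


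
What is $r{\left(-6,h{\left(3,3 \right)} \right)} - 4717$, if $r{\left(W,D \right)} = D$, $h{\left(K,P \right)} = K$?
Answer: $-4714$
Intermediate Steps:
$r{\left(-6,h{\left(3,3 \right)} \right)} - 4717 = 3 - 4717 = -4714$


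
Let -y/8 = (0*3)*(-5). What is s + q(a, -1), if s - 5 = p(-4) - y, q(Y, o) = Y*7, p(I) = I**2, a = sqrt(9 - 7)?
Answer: 21 + 7*sqrt(2) ≈ 30.900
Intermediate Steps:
a = sqrt(2) ≈ 1.4142
y = 0 (y = -8*0*3*(-5) = -0*(-5) = -8*0 = 0)
q(Y, o) = 7*Y
s = 21 (s = 5 + ((-4)**2 - 1*0) = 5 + (16 + 0) = 5 + 16 = 21)
s + q(a, -1) = 21 + 7*sqrt(2)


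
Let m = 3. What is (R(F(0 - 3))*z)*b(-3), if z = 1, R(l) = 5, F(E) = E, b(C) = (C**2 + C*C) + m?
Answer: 105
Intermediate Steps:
b(C) = 3 + 2*C**2 (b(C) = (C**2 + C*C) + 3 = (C**2 + C**2) + 3 = 2*C**2 + 3 = 3 + 2*C**2)
(R(F(0 - 3))*z)*b(-3) = (5*1)*(3 + 2*(-3)**2) = 5*(3 + 2*9) = 5*(3 + 18) = 5*21 = 105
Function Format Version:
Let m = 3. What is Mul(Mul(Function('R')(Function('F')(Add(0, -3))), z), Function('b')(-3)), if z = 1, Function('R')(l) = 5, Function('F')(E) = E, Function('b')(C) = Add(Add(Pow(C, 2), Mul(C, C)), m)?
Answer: 105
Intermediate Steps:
Function('b')(C) = Add(3, Mul(2, Pow(C, 2))) (Function('b')(C) = Add(Add(Pow(C, 2), Mul(C, C)), 3) = Add(Add(Pow(C, 2), Pow(C, 2)), 3) = Add(Mul(2, Pow(C, 2)), 3) = Add(3, Mul(2, Pow(C, 2))))
Mul(Mul(Function('R')(Function('F')(Add(0, -3))), z), Function('b')(-3)) = Mul(Mul(5, 1), Add(3, Mul(2, Pow(-3, 2)))) = Mul(5, Add(3, Mul(2, 9))) = Mul(5, Add(3, 18)) = Mul(5, 21) = 105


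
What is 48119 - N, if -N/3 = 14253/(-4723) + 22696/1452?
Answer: 27520814940/571483 ≈ 48157.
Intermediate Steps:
N = -21624463/571483 (N = -3*(14253/(-4723) + 22696/1452) = -3*(14253*(-1/4723) + 22696*(1/1452)) = -3*(-14253/4723 + 5674/363) = -3*21624463/1714449 = -21624463/571483 ≈ -37.839)
48119 - N = 48119 - 1*(-21624463/571483) = 48119 + 21624463/571483 = 27520814940/571483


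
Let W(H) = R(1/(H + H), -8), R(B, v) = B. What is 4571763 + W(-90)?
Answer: 822917339/180 ≈ 4.5718e+6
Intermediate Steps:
W(H) = 1/(2*H) (W(H) = 1/(H + H) = 1/(2*H))
4571763 + W(-90) = 4571763 + (1/2)/(-90) = 4571763 + (1/2)*(-1/90) = 4571763 - 1/180 = 822917339/180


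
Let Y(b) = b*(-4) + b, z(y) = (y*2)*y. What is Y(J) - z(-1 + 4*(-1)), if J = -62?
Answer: 136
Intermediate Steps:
z(y) = 2*y² (z(y) = (2*y)*y = 2*y²)
Y(b) = -3*b (Y(b) = -4*b + b = -3*b)
Y(J) - z(-1 + 4*(-1)) = -3*(-62) - 2*(-1 + 4*(-1))² = 186 - 2*(-1 - 4)² = 186 - 2*(-5)² = 186 - 2*25 = 186 - 1*50 = 186 - 50 = 136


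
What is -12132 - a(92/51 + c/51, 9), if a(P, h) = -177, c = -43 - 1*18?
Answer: -11955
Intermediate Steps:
c = -61 (c = -43 - 18 = -61)
-12132 - a(92/51 + c/51, 9) = -12132 - 1*(-177) = -12132 + 177 = -11955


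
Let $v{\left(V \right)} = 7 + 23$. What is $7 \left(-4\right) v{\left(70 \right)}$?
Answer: $-840$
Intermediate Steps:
$v{\left(V \right)} = 30$
$7 \left(-4\right) v{\left(70 \right)} = 7 \left(-4\right) 30 = \left(-28\right) 30 = -840$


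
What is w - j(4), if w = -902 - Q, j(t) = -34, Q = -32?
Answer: -836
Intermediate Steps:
w = -870 (w = -902 - 1*(-32) = -902 + 32 = -870)
w - j(4) = -870 - 1*(-34) = -870 + 34 = -836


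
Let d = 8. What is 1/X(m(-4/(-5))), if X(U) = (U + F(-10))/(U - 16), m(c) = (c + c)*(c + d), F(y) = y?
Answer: -8/17 ≈ -0.47059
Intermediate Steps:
m(c) = 2*c*(8 + c) (m(c) = (c + c)*(c + 8) = (2*c)*(8 + c) = 2*c*(8 + c))
X(U) = (-10 + U)/(-16 + U) (X(U) = (U - 10)/(U - 16) = (-10 + U)/(-16 + U))
1/X(m(-4/(-5))) = 1/((-10 + 2*(-4/(-5))*(8 - 4/(-5)))/(-16 + 2*(-4/(-5))*(8 - 4/(-5)))) = 1/((-10 + 2*(-4*(-⅕))*(8 - 4*(-⅕)))/(-16 + 2*(-4*(-⅕))*(8 - 4*(-⅕)))) = 1/((-10 + 2*(⅘)*(8 + ⅘))/(-16 + 2*(⅘)*(8 + ⅘))) = 1/((-10 + 2*(⅘)*(44/5))/(-16 + 2*(⅘)*(44/5))) = 1/((-10 + 352/25)/(-16 + 352/25)) = 1/((102/25)/(-48/25)) = 1/(-25/48*102/25) = 1/(-17/8) = -8/17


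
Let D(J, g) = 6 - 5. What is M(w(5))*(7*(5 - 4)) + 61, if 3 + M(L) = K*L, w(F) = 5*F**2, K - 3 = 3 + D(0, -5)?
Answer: 6165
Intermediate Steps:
D(J, g) = 1
K = 7 (K = 3 + (3 + 1) = 3 + 4 = 7)
M(L) = -3 + 7*L
M(w(5))*(7*(5 - 4)) + 61 = (-3 + 7*(5*5**2))*(7*(5 - 4)) + 61 = (-3 + 7*(5*25))*(7*1) + 61 = (-3 + 7*125)*7 + 61 = (-3 + 875)*7 + 61 = 872*7 + 61 = 6104 + 61 = 6165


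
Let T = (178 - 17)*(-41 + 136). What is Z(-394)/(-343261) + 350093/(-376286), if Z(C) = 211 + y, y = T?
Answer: -126007963989/129164308646 ≈ -0.97556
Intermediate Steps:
T = 15295 (T = 161*95 = 15295)
y = 15295
Z(C) = 15506 (Z(C) = 211 + 15295 = 15506)
Z(-394)/(-343261) + 350093/(-376286) = 15506/(-343261) + 350093/(-376286) = 15506*(-1/343261) + 350093*(-1/376286) = -15506/343261 - 350093/376286 = -126007963989/129164308646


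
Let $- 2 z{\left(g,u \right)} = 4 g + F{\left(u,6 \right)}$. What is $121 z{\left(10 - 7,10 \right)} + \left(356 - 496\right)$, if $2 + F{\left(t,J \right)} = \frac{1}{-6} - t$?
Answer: $- \frac{1559}{12} \approx -129.92$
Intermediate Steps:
$F{\left(t,J \right)} = - \frac{13}{6} - t$ ($F{\left(t,J \right)} = -2 - \left(\frac{1}{6} + t\right) = - \frac{13}{6} - t$)
$z{\left(g,u \right)} = \frac{13}{12} + \frac{u}{2} - 2 g$ ($z{\left(g,u \right)} = - \frac{4 g - \left(\frac{13}{6} + u\right)}{2} = - \frac{- \frac{13}{6} - u + 4 g}{2} = \frac{13}{12} + \frac{u}{2} - 2 g$)
$121 z{\left(10 - 7,10 \right)} + \left(356 - 496\right) = 121 \left(\frac{13}{12} + \frac{1}{2} \cdot 10 - 2 \left(10 - 7\right)\right) + \left(356 - 496\right) = 121 \left(\frac{13}{12} + 5 - 2 \left(10 - 7\right)\right) + \left(356 - 496\right) = 121 \left(\frac{13}{12} + 5 - 6\right) - 140 = 121 \cdot \frac{1}{12} - 140 = \frac{121}{12} - 140 = - \frac{1559}{12}$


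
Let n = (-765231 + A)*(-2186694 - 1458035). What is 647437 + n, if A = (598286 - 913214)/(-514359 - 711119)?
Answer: 1708965423701738548/612739 ≈ 2.7891e+12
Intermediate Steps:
A = 157464/612739 (A = -314928/(-1225478) = -314928*(-1/1225478) = 157464/612739 ≈ 0.25698)
n = 1708965026991838605/612739 (n = (-765231 + 157464/612739)*(-2186694 - 1458035) = -468886720245/612739*(-3644729) = 1708965026991838605/612739 ≈ 2.7891e+12)
647437 + n = 647437 + 1708965026991838605/612739 = 1708965423701738548/612739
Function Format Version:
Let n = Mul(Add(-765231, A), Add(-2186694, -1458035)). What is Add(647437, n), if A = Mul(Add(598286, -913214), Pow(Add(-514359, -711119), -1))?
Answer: Rational(1708965423701738548, 612739) ≈ 2.7891e+12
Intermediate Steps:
A = Rational(157464, 612739) (A = Mul(-314928, Pow(-1225478, -1)) = Mul(-314928, Rational(-1, 1225478)) = Rational(157464, 612739) ≈ 0.25698)
n = Rational(1708965026991838605, 612739) (n = Mul(Add(-765231, Rational(157464, 612739)), Add(-2186694, -1458035)) = Mul(Rational(-468886720245, 612739), -3644729) = Rational(1708965026991838605, 612739) ≈ 2.7891e+12)
Add(647437, n) = Add(647437, Rational(1708965026991838605, 612739)) = Rational(1708965423701738548, 612739)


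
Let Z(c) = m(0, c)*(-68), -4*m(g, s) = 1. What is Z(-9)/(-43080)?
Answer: -17/43080 ≈ -0.00039461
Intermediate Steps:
m(g, s) = -¼ (m(g, s) = -¼*1 = -¼)
Z(c) = 17 (Z(c) = -¼*(-68) = 17)
Z(-9)/(-43080) = 17/(-43080) = 17*(-1/43080) = -17/43080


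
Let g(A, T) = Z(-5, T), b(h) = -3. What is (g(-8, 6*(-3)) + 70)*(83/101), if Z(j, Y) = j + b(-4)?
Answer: 5146/101 ≈ 50.951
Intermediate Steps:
Z(j, Y) = -3 + j (Z(j, Y) = j - 3 = -3 + j)
g(A, T) = -8 (g(A, T) = -3 - 5 = -8)
(g(-8, 6*(-3)) + 70)*(83/101) = (-8 + 70)*(83/101) = 62*(83*(1/101)) = 62*(83/101) = 5146/101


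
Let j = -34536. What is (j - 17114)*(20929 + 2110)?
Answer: -1189964350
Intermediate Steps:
(j - 17114)*(20929 + 2110) = (-34536 - 17114)*(20929 + 2110) = -51650*23039 = -1189964350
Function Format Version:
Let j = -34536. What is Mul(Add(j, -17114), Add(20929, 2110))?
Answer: -1189964350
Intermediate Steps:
Mul(Add(j, -17114), Add(20929, 2110)) = Mul(Add(-34536, -17114), Add(20929, 2110)) = Mul(-51650, 23039) = -1189964350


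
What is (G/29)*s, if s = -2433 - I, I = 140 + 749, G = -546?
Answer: 1813812/29 ≈ 62545.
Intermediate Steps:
I = 889
s = -3322 (s = -2433 - 1*889 = -2433 - 889 = -3322)
(G/29)*s = -546/29*(-3322) = 1813812/29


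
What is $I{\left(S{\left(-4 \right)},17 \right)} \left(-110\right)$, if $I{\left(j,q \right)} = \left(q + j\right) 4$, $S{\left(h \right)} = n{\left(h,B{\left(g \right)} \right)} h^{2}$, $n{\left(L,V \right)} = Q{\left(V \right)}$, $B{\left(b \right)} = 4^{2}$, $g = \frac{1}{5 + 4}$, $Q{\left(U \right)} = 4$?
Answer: $-35640$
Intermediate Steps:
$g = \frac{1}{9} \approx 0.11111$
$B{\left(b \right)} = 16$
$n{\left(L,V \right)} = 4$
$S{\left(h \right)} = 4 h^{2}$
$I{\left(j,q \right)} = 4 j + 4 q$ ($I{\left(j,q \right)} = \left(j + q\right) 4 = 4 j + 4 q$)
$I{\left(S{\left(-4 \right)},17 \right)} \left(-110\right) = \left(4 \cdot 4 \left(-4\right)^{2} + 4 \cdot 17\right) \left(-110\right) = \left(4 \cdot 4 \cdot 16 + 68\right) \left(-110\right) = \left(4 \cdot 64 + 68\right) \left(-110\right) = \left(256 + 68\right) \left(-110\right) = 324 \left(-110\right) = -35640$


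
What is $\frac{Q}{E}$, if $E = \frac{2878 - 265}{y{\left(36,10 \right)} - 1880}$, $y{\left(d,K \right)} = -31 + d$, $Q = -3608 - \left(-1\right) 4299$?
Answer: $- \frac{431875}{871} \approx -495.84$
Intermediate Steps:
$Q = 691$ ($Q = -3608 - -4299 = -3608 + 4299 = 691$)
$E = - \frac{871}{625}$ ($E = \frac{2878 - 265}{\left(-31 + 36\right) - 1880} = \frac{2613}{5 - 1880} = \frac{2613}{-1875} = 2613 \left(- \frac{1}{1875}\right) = - \frac{871}{625} \approx -1.3936$)
$\frac{Q}{E} = \frac{691}{- \frac{871}{625}} = 691 \left(- \frac{625}{871}\right) = - \frac{431875}{871}$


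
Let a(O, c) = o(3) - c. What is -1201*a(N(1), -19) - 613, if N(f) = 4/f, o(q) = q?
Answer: -27035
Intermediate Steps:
a(O, c) = 3 - c
-1201*a(N(1), -19) - 613 = -1201*(3 - 1*(-19)) - 613 = -1201*(3 + 19) - 613 = -1201*22 - 613 = -26422 - 613 = -27035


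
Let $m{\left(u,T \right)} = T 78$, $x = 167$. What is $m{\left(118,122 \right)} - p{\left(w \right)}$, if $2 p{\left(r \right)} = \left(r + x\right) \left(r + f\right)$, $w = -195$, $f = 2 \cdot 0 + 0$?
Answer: $6786$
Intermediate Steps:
$f = 0$ ($f = 0 + 0 = 0$)
$m{\left(u,T \right)} = 78 T$
$p{\left(r \right)} = \frac{r \left(167 + r\right)}{2}$ ($p{\left(r \right)} = \frac{\left(r + 167\right) \left(r + 0\right)}{2} = \frac{\left(167 + r\right) r}{2} = \frac{r \left(167 + r\right)}{2}$)
$m{\left(118,122 \right)} - p{\left(w \right)} = 78 \cdot 122 - \frac{1}{2} \left(-195\right) \left(167 - 195\right) = 9516 - \frac{1}{2} \left(-195\right) \left(-28\right) = 9516 - 2730 = 6786$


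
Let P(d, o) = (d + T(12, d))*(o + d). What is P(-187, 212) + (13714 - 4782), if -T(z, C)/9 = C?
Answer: 46332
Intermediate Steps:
T(z, C) = -9*C
P(d, o) = -8*d*(d + o) (P(d, o) = (d - 9*d)*(o + d) = (-8*d)*(d + o) = -8*d*(d + o))
P(-187, 212) + (13714 - 4782) = 8*(-187)*(-1*(-187) - 1*212) + (13714 - 4782) = 8*(-187)*(187 - 212) + 8932 = 8*(-187)*(-25) + 8932 = 37400 + 8932 = 46332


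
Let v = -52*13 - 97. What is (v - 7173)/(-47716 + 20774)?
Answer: 3973/13471 ≈ 0.29493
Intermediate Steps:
v = -773 (v = -676 - 97 = -773)
(v - 7173)/(-47716 + 20774) = (-773 - 7173)/(-47716 + 20774) = -7946/(-26942) = -7946*(-1/26942) = 3973/13471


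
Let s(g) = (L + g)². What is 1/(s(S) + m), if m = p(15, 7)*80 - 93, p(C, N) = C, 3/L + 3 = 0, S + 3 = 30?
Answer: 1/1783 ≈ 0.00056085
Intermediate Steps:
S = 27 (S = -3 + 30 = 27)
L = -1 (L = 3/(-3 + 0) = 3/(-3) = 3*(-⅓) = -1)
s(g) = (-1 + g)²
m = 1107 (m = 15*80 - 93 = 1200 - 93 = 1107)
1/(s(S) + m) = 1/((-1 + 27)² + 1107) = 1/(26² + 1107) = 1/(676 + 1107) = 1/1783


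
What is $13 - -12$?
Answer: $25$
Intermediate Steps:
$13 - -12 = 13 + 12 = 25$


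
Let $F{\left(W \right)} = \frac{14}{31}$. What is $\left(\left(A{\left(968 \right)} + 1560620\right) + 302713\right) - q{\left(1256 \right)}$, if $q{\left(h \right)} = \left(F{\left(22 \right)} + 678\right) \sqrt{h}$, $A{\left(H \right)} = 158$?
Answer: $1863491 - \frac{42064 \sqrt{314}}{31} \approx 1.8394 \cdot 10^{6}$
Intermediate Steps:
$F{\left(W \right)} = \frac{14}{31}$ ($F{\left(W \right)} = 14 \cdot \frac{1}{31} = \frac{14}{31}$)
$q{\left(h \right)} = \frac{21032 \sqrt{h}}{31}$ ($q{\left(h \right)} = \left(\frac{14}{31} + 678\right) \sqrt{h} = \frac{21032 \sqrt{h}}{31}$)
$\left(\left(A{\left(968 \right)} + 1560620\right) + 302713\right) - q{\left(1256 \right)} = \left(\left(158 + 1560620\right) + 302713\right) - \frac{21032 \sqrt{1256}}{31} = \left(1560778 + 302713\right) - \frac{21032 \cdot 2 \sqrt{314}}{31} = 1863491 - \frac{42064 \sqrt{314}}{31}$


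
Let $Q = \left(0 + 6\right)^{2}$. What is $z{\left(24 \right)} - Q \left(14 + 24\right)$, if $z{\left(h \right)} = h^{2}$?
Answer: $-792$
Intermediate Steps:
$Q = 36$ ($Q = 6^{2} = 36$)
$z{\left(24 \right)} - Q \left(14 + 24\right) = 24^{2} - 36 \left(14 + 24\right) = 576 - 36 \cdot 38 = 576 - 1368 = -792$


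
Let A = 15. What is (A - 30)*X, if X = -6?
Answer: 90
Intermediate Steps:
(A - 30)*X = (15 - 30)*(-6) = -15*(-6) = 90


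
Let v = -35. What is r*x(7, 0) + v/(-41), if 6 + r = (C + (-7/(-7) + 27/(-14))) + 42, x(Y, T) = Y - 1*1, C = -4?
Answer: 53750/287 ≈ 187.28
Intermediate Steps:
x(Y, T) = -1 + Y (x(Y, T) = Y - 1 = -1 + Y)
r = 435/14 (r = -6 + ((-4 + (-7/(-7) + 27/(-14))) + 42) = -6 + ((-4 + (-7*(-⅐) + 27*(-1/14))) + 42) = -6 + ((-4 + (1 - 27/14)) + 42) = -6 + ((-4 - 13/14) + 42) = -6 + (-69/14 + 42) = -6 + 519/14 = 435/14 ≈ 31.071)
r*x(7, 0) + v/(-41) = 435*(-1 + 7)/14 - 35/(-41) = (435/14)*6 - 35*(-1/41) = 1305/7 + 35/41 = 53750/287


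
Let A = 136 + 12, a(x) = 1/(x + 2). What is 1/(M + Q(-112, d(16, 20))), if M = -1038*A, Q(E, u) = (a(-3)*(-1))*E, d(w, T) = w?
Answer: -1/153736 ≈ -6.5047e-6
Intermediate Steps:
a(x) = 1/(2 + x)
A = 148
Q(E, u) = E (Q(E, u) = (-1/(2 - 3))*E = (-1/(-1))*E = (-1*(-1))*E = 1*E = E)
M = -153624 (M = -1038*148 = -153624)
1/(M + Q(-112, d(16, 20))) = 1/(-153624 - 112) = 1/(-153736) = -1/153736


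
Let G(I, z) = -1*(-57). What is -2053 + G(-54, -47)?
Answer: -1996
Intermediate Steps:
G(I, z) = 57
-2053 + G(-54, -47) = -2053 + 57 = -1996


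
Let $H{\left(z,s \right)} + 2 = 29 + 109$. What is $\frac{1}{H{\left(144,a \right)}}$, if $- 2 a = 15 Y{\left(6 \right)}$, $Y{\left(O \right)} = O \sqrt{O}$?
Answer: $\frac{1}{136} \approx 0.0073529$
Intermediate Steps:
$Y{\left(O \right)} = O^{\frac{3}{2}}$
$a = - 45 \sqrt{6}$ ($a = - \frac{15 \cdot 6^{\frac{3}{2}}}{2} = - \frac{15 \cdot 6 \sqrt{6}}{2} = - \frac{90 \sqrt{6}}{2} = - 45 \sqrt{6} \approx -110.23$)
$H{\left(z,s \right)} = 136$ ($H{\left(z,s \right)} = -2 + \left(29 + 109\right) = -2 + 138 = 136$)
$\frac{1}{H{\left(144,a \right)}} = \frac{1}{136}$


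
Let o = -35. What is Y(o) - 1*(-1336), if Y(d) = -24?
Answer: 1312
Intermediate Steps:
Y(o) - 1*(-1336) = -24 - 1*(-1336) = -24 + 1336 = 1312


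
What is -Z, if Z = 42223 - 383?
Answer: -41840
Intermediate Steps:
Z = 41840
-Z = -1*41840 = -41840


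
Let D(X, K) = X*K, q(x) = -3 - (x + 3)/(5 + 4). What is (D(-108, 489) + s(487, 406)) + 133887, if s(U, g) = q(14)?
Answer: 729631/9 ≈ 81070.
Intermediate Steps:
q(x) = -10/3 - x/9 (q(x) = -3 - (3 + x)/9 = -3 - (⅓ + x/9) = -3 + (-⅓ - x/9) = -10/3 - x/9)
s(U, g) = -44/9 (s(U, g) = -10/3 - ⅑*14 = -10/3 - 14/9 = -44/9)
D(X, K) = K*X
(D(-108, 489) + s(487, 406)) + 133887 = (489*(-108) - 44/9) + 133887 = (-52812 - 44/9) + 133887 = -475352/9 + 133887 = 729631/9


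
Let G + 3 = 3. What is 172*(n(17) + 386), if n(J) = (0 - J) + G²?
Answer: 63468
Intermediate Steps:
G = 0 (G = -3 + 3 = 0)
n(J) = -J (n(J) = (0 - J) + 0² = -J + 0 = -J)
172*(n(17) + 386) = 172*(-1*17 + 386) = 172*(-17 + 386) = 172*369 = 63468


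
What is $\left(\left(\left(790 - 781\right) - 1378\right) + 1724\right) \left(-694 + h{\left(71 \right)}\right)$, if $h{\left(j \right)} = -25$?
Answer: $-255245$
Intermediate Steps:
$\left(\left(\left(790 - 781\right) - 1378\right) + 1724\right) \left(-694 + h{\left(71 \right)}\right) = \left(\left(\left(790 - 781\right) - 1378\right) + 1724\right) \left(-694 - 25\right) = \left(\left(9 - 1378\right) + 1724\right) \left(-719\right) = \left(-1369 + 1724\right) \left(-719\right) = 355 \left(-719\right) = -255245$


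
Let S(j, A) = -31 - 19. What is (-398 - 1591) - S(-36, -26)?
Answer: -1939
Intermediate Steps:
S(j, A) = -50
(-398 - 1591) - S(-36, -26) = (-398 - 1591) - 1*(-50) = -1989 + 50 = -1939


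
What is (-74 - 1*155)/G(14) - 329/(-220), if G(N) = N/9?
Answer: -224407/1540 ≈ -145.72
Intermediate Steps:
G(N) = N/9 (G(N) = N*(⅑) = N/9)
(-74 - 1*155)/G(14) - 329/(-220) = (-74 - 1*155)/(((⅑)*14)) - 329/(-220) = (-74 - 155)/(14/9) - 329*(-1/220) = -229*9/14 + 329/220 = -2061/14 + 329/220 = -224407/1540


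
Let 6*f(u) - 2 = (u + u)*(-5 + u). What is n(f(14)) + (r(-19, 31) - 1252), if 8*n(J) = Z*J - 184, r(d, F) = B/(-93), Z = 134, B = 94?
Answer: -70299/124 ≈ -566.93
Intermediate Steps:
r(d, F) = -94/93 (r(d, F) = 94/(-93) = 94*(-1/93) = -94/93)
f(u) = ⅓ + u*(-5 + u)/3 (f(u) = ⅓ + ((u + u)*(-5 + u))/6 = ⅓ + ((2*u)*(-5 + u))/6 = ⅓ + (2*u*(-5 + u))/6 = ⅓ + u*(-5 + u)/3)
n(J) = -23 + 67*J/4 (n(J) = (134*J - 184)/8 = (-184 + 134*J)/8 = -23 + 67*J/4)
n(f(14)) + (r(-19, 31) - 1252) = (-23 + 67*(⅓ - 5/3*14 + (⅓)*14²)/4) + (-94/93 - 1252) = (-23 + 67*(⅓ - 70/3 + (⅓)*196)/4) - 116530/93 = (-23 + 67*(⅓ - 70/3 + 196/3)/4) - 116530/93 = (-23 + (67/4)*(127/3)) - 116530/93 = (-23 + 8509/12) - 116530/93 = 8233/12 - 116530/93 = -70299/124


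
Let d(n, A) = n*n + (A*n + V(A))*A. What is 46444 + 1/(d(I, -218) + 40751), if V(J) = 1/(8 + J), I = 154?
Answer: 36004885411561/775232224 ≈ 46444.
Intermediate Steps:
d(n, A) = n² + A*(1/(8 + A) + A*n) (d(n, A) = n*n + (A*n + 1/(8 + A))*A = n² + (1/(8 + A) + A*n)*A = n² + A*(1/(8 + A) + A*n))
46444 + 1/(d(I, -218) + 40751) = 46444 + 1/((-218 + 154*(8 - 218)*(154 + (-218)²))/(8 - 218) + 40751) = 46444 + 1/((-218 + 154*(-210)*(154 + 47524))/(-210) + 40751) = 46444 + 1/(-(-218 + 154*(-210)*47678)/210 + 40751) = 46444 + 1/(-(-218 - 1541906520)/210 + 40751) = 46444 + 1/(-1/210*(-1541906738) + 40751) = 46444 + 1/(770953369/105 + 40751) = 46444 + 1/(775232224/105) = 46444 + 105/775232224 = 36004885411561/775232224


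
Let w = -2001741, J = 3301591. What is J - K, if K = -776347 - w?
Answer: 2076197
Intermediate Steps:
K = 1225394 (K = -776347 - 1*(-2001741) = -776347 + 2001741 = 1225394)
J - K = 3301591 - 1*1225394 = 3301591 - 1225394 = 2076197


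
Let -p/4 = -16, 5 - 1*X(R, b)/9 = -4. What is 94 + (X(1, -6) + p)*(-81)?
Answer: -11651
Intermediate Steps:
X(R, b) = 81 (X(R, b) = 45 - 9*(-4) = 45 + 36 = 81)
p = 64 (p = -4*(-16) = 64)
94 + (X(1, -6) + p)*(-81) = 94 + (81 + 64)*(-81) = 94 + 145*(-81) = 94 - 11745 = -11651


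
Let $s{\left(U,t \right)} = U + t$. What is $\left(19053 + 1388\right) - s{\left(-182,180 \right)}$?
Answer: $20443$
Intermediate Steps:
$\left(19053 + 1388\right) - s{\left(-182,180 \right)} = \left(19053 + 1388\right) - \left(-182 + 180\right) = 20441 - -2 = 20441 + 2 = 20443$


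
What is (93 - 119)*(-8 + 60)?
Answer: -1352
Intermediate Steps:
(93 - 119)*(-8 + 60) = -26*52 = -1352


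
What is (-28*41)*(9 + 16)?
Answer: -28700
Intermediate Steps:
(-28*41)*(9 + 16) = -1148*25 = -28700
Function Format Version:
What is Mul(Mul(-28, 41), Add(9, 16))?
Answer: -28700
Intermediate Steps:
Mul(Mul(-28, 41), Add(9, 16)) = Mul(-1148, 25) = -28700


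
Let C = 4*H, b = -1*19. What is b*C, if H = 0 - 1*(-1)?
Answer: -76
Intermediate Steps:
H = 1 (H = 0 + 1 = 1)
b = -19
C = 4 (C = 4*1 = 4)
b*C = -19*4 = -76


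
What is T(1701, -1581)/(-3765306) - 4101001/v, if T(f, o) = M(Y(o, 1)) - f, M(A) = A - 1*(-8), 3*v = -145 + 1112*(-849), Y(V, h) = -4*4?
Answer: 46326184708115/3555326180298 ≈ 13.030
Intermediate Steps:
Y(V, h) = -16
v = -944233/3 (v = (-145 + 1112*(-849))/3 = (-145 - 944088)/3 = (1/3)*(-944233) = -944233/3 ≈ -3.1474e+5)
M(A) = 8 + A (M(A) = A + 8 = 8 + A)
T(f, o) = -8 - f (T(f, o) = (8 - 16) - f = -8 - f)
T(1701, -1581)/(-3765306) - 4101001/v = (-8 - 1*1701)/(-3765306) - 4101001/(-944233/3) = (-8 - 1701)*(-1/3765306) - 4101001*(-3/944233) = -1709*(-1/3765306) + 12303003/944233 = 1709/3765306 + 12303003/944233 = 46326184708115/3555326180298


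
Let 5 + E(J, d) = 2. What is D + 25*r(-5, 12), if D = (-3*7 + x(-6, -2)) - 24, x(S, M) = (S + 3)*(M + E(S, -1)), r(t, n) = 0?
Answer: -30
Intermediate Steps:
E(J, d) = -3 (E(J, d) = -5 + 2 = -3)
x(S, M) = (-3 + M)*(3 + S) (x(S, M) = (S + 3)*(M - 3) = (3 + S)*(-3 + M) = (-3 + M)*(3 + S))
D = -30 (D = (-3*7 + (-9 - 3*(-6) + 3*(-2) - 2*(-6))) - 24 = (-21 + (-9 + 18 - 6 + 12)) - 24 = (-21 + 15) - 24 = -6 - 24 = -30)
D + 25*r(-5, 12) = -30 + 25*0 = -30 + 0 = -30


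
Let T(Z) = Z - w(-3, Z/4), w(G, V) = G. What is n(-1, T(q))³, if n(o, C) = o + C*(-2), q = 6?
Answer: -6859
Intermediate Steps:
T(Z) = 3 + Z (T(Z) = Z - 1*(-3) = Z + 3 = 3 + Z)
n(o, C) = o - 2*C
n(-1, T(q))³ = (-1 - 2*(3 + 6))³ = (-1 - 2*9)³ = (-1 - 18)³ = (-19)³ = -6859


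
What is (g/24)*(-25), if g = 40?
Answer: -125/3 ≈ -41.667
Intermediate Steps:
(g/24)*(-25) = (40/24)*(-25) = (40*(1/24))*(-25) = (5/3)*(-25) = -125/3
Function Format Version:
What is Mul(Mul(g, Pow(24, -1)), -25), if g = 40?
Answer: Rational(-125, 3) ≈ -41.667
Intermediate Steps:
Mul(Mul(g, Pow(24, -1)), -25) = Mul(Mul(40, Pow(24, -1)), -25) = Mul(Mul(40, Rational(1, 24)), -25) = Mul(Rational(5, 3), -25) = Rational(-125, 3)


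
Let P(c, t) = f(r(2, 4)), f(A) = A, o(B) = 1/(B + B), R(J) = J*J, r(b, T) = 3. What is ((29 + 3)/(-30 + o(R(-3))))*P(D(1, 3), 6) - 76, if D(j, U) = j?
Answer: -42692/539 ≈ -79.206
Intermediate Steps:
R(J) = J**2
o(B) = 1/(2*B)
P(c, t) = 3
((29 + 3)/(-30 + o(R(-3))))*P(D(1, 3), 6) - 76 = ((29 + 3)/(-30 + 1/(2*((-3)**2))))*3 - 76 = (32/(-30 + (1/2)/9))*3 - 76 = (32/(-30 + (1/2)*(1/9)))*3 - 76 = (32/(-30 + 1/18))*3 - 76 = (32/(-539/18))*3 - 76 = (32*(-18/539))*3 - 76 = -576/539*3 - 76 = -1728/539 - 76 = -42692/539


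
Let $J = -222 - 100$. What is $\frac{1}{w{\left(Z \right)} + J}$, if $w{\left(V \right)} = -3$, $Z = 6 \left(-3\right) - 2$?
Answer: $- \frac{1}{325} \approx -0.0030769$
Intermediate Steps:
$J = -322$
$Z = -20$ ($Z = -18 - 2 = -20$)
$\frac{1}{w{\left(Z \right)} + J} = \frac{1}{-3 - 322} = \frac{1}{-325} = - \frac{1}{325}$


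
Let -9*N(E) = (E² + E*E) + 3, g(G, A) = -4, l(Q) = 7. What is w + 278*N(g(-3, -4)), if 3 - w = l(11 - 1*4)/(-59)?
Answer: -572414/531 ≈ -1078.0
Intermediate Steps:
N(E) = -⅓ - 2*E²/9 (N(E) = -((E² + E*E) + 3)/9 = -((E² + E²) + 3)/9 = -(2*E² + 3)/9 = -(3 + 2*E²)/9 = -⅓ - 2*E²/9)
w = 184/59 (w = 3 - 7/(-59) = 3 - 7*(-1)/59 = 3 - 1*(-7/59) = 3 + 7/59 = 184/59 ≈ 3.1186)
w + 278*N(g(-3, -4)) = 184/59 + 278*(-⅓ - 2/9*(-4)²) = 184/59 + 278*(-⅓ - 2/9*16) = 184/59 + 278*(-⅓ - 32/9) = 184/59 + 278*(-35/9) = 184/59 - 9730/9 = -572414/531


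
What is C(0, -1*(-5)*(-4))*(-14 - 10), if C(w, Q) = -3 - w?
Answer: 72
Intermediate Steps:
C(0, -1*(-5)*(-4))*(-14 - 10) = (-3 - 1*0)*(-14 - 10) = (-3 + 0)*(-24) = -3*(-24) = 72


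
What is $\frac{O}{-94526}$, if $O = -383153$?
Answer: $\frac{383153}{94526} \approx 4.0534$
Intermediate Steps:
$\frac{O}{-94526} = - \frac{383153}{-94526} = \left(-383153\right) \left(- \frac{1}{94526}\right) = \frac{383153}{94526}$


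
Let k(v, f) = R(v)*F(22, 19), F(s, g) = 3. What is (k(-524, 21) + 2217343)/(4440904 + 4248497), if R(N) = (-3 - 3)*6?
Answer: 2217235/8689401 ≈ 0.25517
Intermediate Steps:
R(N) = -36 (R(N) = -6*6 = -36)
k(v, f) = -108 (k(v, f) = -36*3 = -108)
(k(-524, 21) + 2217343)/(4440904 + 4248497) = (-108 + 2217343)/(4440904 + 4248497) = 2217235/8689401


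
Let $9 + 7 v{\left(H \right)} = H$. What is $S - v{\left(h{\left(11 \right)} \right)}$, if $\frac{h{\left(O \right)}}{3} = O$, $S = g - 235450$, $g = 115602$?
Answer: $- \frac{838960}{7} \approx -1.1985 \cdot 10^{5}$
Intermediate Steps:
$S = -119848$ ($S = 115602 - 235450 = -119848$)
$h{\left(O \right)} = 3 O$
$v{\left(H \right)} = - \frac{9}{7} + \frac{H}{7}$
$S - v{\left(h{\left(11 \right)} \right)} = -119848 - \left(- \frac{9}{7} + \frac{3 \cdot 11}{7}\right) = -119848 - \left(- \frac{9}{7} + \frac{1}{7} \cdot 33\right) = -119848 - \left(- \frac{9}{7} + \frac{33}{7}\right) = -119848 - \frac{24}{7} = - \frac{838960}{7}$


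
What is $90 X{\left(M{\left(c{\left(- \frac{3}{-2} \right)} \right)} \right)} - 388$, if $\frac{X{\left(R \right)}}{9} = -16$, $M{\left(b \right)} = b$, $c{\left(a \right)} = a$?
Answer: $-13348$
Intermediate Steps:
$X{\left(R \right)} = -144$ ($X{\left(R \right)} = 9 \left(-16\right) = -144$)
$90 X{\left(M{\left(c{\left(- \frac{3}{-2} \right)} \right)} \right)} - 388 = 90 \left(-144\right) - 388 = -12960 - 388 = -13348$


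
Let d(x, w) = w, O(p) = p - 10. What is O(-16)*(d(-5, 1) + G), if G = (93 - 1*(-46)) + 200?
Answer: -8840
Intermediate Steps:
O(p) = -10 + p
G = 339 (G = (93 + 46) + 200 = 139 + 200 = 339)
O(-16)*(d(-5, 1) + G) = (-10 - 16)*(1 + 339) = -26*340 = -8840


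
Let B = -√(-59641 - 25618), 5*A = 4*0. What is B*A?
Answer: 0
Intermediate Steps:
A = 0 (A = (4*0)/5 = (⅕)*0 = 0)
B = -I*√85259 (B = -√(-85259) = -I*√85259 ≈ -291.99*I)
B*A = -I*√85259*0 = 0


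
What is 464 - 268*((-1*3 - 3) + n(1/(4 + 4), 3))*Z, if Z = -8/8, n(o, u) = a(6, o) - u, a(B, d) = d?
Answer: -3829/2 ≈ -1914.5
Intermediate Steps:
n(o, u) = o - u
Z = -1 (Z = -8*⅛ = -1)
464 - 268*((-1*3 - 3) + n(1/(4 + 4), 3))*Z = 464 - 268*((-1*3 - 3) + (1/(4 + 4) - 1*3))*(-1) = 464 - 268*((-3 - 3) + (1/8 - 3))*(-1) = 464 - 268*(-6 + (⅛ - 3))*(-1) = 464 - 268*(-6 - 23/8)*(-1) = 464 - (-4757)*(-1)/2 = 464 - 268*71/8 = 464 - 4757/2 = -3829/2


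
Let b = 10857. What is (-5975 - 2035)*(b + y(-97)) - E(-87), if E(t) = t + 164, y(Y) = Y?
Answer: -86187677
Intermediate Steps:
E(t) = 164 + t
(-5975 - 2035)*(b + y(-97)) - E(-87) = (-5975 - 2035)*(10857 - 97) - (164 - 87) = -8010*10760 - 1*77 = -86187600 - 77 = -86187677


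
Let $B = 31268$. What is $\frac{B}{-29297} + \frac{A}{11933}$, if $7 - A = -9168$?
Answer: $- \frac{104321069}{349601101} \approx -0.2984$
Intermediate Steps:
$A = 9175$ ($A = 7 - -9168 = 7 + 9168 = 9175$)
$\frac{B}{-29297} + \frac{A}{11933} = \frac{31268}{-29297} + \frac{9175}{11933} = 31268 \left(- \frac{1}{29297}\right) + 9175 \cdot \frac{1}{11933} = - \frac{31268}{29297} + \frac{9175}{11933} = - \frac{104321069}{349601101}$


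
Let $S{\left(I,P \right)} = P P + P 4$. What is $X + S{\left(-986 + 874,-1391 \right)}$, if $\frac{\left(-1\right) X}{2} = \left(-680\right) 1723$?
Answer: $4272597$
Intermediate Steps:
$S{\left(I,P \right)} = P^{2} + 4 P$
$X = 2343280$ ($X = - 2 \left(\left(-680\right) 1723\right) = \left(-2\right) \left(-1171640\right) = 2343280$)
$X + S{\left(-986 + 874,-1391 \right)} = 2343280 - 1391 \left(4 - 1391\right) = 2343280 - -1929317 = 2343280 + 1929317 = 4272597$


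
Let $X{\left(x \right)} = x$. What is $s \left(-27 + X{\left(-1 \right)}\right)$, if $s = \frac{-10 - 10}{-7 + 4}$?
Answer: $- \frac{560}{3} \approx -186.67$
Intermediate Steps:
$s = \frac{20}{3}$ ($s = - \frac{20}{-3} = \left(-20\right) \left(- \frac{1}{3}\right) = \frac{20}{3} \approx 6.6667$)
$s \left(-27 + X{\left(-1 \right)}\right) = \frac{20 \left(-27 - 1\right)}{3} = \frac{20}{3} \left(-28\right) = - \frac{560}{3}$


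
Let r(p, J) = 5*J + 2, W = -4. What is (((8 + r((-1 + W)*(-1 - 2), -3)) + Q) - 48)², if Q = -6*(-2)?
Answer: 1681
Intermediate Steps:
Q = 12
r(p, J) = 2 + 5*J
(((8 + r((-1 + W)*(-1 - 2), -3)) + Q) - 48)² = (((8 + (2 + 5*(-3))) + 12) - 48)² = (((8 + (2 - 15)) + 12) - 48)² = (((8 - 13) + 12) - 48)² = ((-5 + 12) - 48)² = (7 - 48)² = (-41)² = 1681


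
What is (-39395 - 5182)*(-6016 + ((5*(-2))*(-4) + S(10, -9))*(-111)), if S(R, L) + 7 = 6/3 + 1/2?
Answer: 887661801/2 ≈ 4.4383e+8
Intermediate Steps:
S(R, L) = -9/2 (S(R, L) = -7 + (6/3 + 1/2) = -7 + (6*(⅓) + 1*(½)) = -7 + (2 + ½) = -7 + 5/2 = -9/2)
(-39395 - 5182)*(-6016 + ((5*(-2))*(-4) + S(10, -9))*(-111)) = (-39395 - 5182)*(-6016 + ((5*(-2))*(-4) - 9/2)*(-111)) = -44577*(-6016 + (-10*(-4) - 9/2)*(-111)) = -44577*(-6016 + (40 - 9/2)*(-111)) = -44577*(-6016 + (71/2)*(-111)) = -44577*(-6016 - 7881/2) = -44577*(-19913/2) = 887661801/2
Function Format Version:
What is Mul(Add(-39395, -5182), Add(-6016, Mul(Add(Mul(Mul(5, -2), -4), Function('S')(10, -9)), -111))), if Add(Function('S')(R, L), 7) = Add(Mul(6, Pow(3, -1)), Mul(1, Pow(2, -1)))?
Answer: Rational(887661801, 2) ≈ 4.4383e+8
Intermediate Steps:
Function('S')(R, L) = Rational(-9, 2) (Function('S')(R, L) = Add(-7, Add(Mul(6, Pow(3, -1)), Mul(1, Pow(2, -1)))) = Add(-7, Add(Mul(6, Rational(1, 3)), Mul(1, Rational(1, 2)))) = Add(-7, Add(2, Rational(1, 2))) = Add(-7, Rational(5, 2)) = Rational(-9, 2))
Mul(Add(-39395, -5182), Add(-6016, Mul(Add(Mul(Mul(5, -2), -4), Function('S')(10, -9)), -111))) = Mul(Add(-39395, -5182), Add(-6016, Mul(Add(Mul(Mul(5, -2), -4), Rational(-9, 2)), -111))) = Mul(-44577, Add(-6016, Mul(Add(Mul(-10, -4), Rational(-9, 2)), -111))) = Mul(-44577, Add(-6016, Mul(Add(40, Rational(-9, 2)), -111))) = Mul(-44577, Add(-6016, Mul(Rational(71, 2), -111))) = Mul(-44577, Add(-6016, Rational(-7881, 2))) = Mul(-44577, Rational(-19913, 2)) = Rational(887661801, 2)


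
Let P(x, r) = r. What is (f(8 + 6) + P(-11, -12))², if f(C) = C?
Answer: 4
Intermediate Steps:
(f(8 + 6) + P(-11, -12))² = ((8 + 6) - 12)² = (14 - 12)² = 2² = 4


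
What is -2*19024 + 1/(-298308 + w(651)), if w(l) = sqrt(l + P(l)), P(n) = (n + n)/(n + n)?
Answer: -846450643035121/22246915553 - sqrt(163)/44493831106 ≈ -38048.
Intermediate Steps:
P(n) = 1 (P(n) = (2*n)/((2*n)) = (2*n)*(1/(2*n)) = 1)
w(l) = sqrt(1 + l) (w(l) = sqrt(l + 1) = sqrt(1 + l))
-2*19024 + 1/(-298308 + w(651)) = -2*19024 + 1/(-298308 + sqrt(1 + 651)) = -38048 + 1/(-298308 + sqrt(652)) = -38048 + 1/(-298308 + 2*sqrt(163))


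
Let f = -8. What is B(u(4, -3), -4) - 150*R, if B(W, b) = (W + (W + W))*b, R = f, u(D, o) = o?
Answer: 1236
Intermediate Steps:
R = -8
B(W, b) = 3*W*b (B(W, b) = (W + 2*W)*b = (3*W)*b = 3*W*b)
B(u(4, -3), -4) - 150*R = 3*(-3)*(-4) - 150*(-8) = 36 + 1200 = 1236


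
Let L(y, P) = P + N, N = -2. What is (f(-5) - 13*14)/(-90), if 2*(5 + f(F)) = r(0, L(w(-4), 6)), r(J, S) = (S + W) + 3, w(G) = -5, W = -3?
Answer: 37/18 ≈ 2.0556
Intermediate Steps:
L(y, P) = -2 + P (L(y, P) = P - 2 = -2 + P)
r(J, S) = S (r(J, S) = (S - 3) + 3 = (-3 + S) + 3 = S)
f(F) = -3 (f(F) = -5 + (-2 + 6)/2 = -5 + (1/2)*4 = -5 + 2 = -3)
(f(-5) - 13*14)/(-90) = (-3 - 13*14)/(-90) = (-3 - 182)*(-1/90) = -185*(-1/90) = 37/18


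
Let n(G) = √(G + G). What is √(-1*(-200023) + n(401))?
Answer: √(200023 + √802) ≈ 447.27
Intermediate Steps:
n(G) = √2*√G (n(G) = √(2*G) = √2*√G)
√(-1*(-200023) + n(401)) = √(-1*(-200023) + √2*√401) = √(200023 + √802)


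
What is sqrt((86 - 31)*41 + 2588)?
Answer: sqrt(4843) ≈ 69.592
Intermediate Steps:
sqrt((86 - 31)*41 + 2588) = sqrt(55*41 + 2588) = sqrt(2255 + 2588) = sqrt(4843)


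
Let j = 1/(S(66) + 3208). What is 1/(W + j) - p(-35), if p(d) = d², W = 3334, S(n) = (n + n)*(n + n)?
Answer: -84264163393/68787089 ≈ -1225.0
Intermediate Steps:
S(n) = 4*n² (S(n) = (2*n)*(2*n) = 4*n²)
j = 1/20632 (j = 1/(4*66² + 3208) = 1/(4*4356 + 3208) = 1/(17424 + 3208) = 1/20632 ≈ 4.8468e-5)
1/(W + j) - p(-35) = 1/(3334 + 1/20632) - 1*(-35)² = 1/(68787089/20632) - 1*1225 = 20632/68787089 - 1225 = -84264163393/68787089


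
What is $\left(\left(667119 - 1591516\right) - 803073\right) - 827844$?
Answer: $-2555314$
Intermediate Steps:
$\left(\left(667119 - 1591516\right) - 803073\right) - 827844 = \left(-924397 - 803073\right) - 827844 = -1727470 - 827844 = -2555314$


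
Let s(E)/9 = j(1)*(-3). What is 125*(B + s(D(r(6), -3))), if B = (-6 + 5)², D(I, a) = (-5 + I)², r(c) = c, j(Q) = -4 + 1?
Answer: 10250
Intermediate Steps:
j(Q) = -3
B = 1 (B = (-1)² = 1)
s(E) = 81 (s(E) = 9*(-3*(-3)) = 9*9 = 81)
125*(B + s(D(r(6), -3))) = 125*(1 + 81) = 125*82 = 10250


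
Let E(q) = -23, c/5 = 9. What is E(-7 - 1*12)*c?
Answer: -1035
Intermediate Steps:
c = 45 (c = 5*9 = 45)
E(-7 - 1*12)*c = -23*45 = -1035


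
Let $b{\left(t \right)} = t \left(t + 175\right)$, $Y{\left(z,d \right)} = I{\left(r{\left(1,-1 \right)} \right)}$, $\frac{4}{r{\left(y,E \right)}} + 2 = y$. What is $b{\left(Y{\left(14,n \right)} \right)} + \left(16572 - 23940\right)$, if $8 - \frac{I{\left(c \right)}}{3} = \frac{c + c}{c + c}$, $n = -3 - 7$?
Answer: $-3252$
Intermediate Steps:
$n = -10$
$r{\left(y,E \right)} = \frac{4}{-2 + y}$
$I{\left(c \right)} = 21$ ($I{\left(c \right)} = 24 - 3 \frac{c + c}{c + c} = 24 - 3 \frac{2 c}{2 c} = 24 - 3 \cdot 2 c \frac{1}{2 c} = 24 - 3 = 21$)
$Y{\left(z,d \right)} = 21$
$b{\left(t \right)} = t \left(175 + t\right)$
$b{\left(Y{\left(14,n \right)} \right)} + \left(16572 - 23940\right) = 21 \left(175 + 21\right) + \left(16572 - 23940\right) = 21 \cdot 196 - 7368 = 4116 - 7368 = -3252$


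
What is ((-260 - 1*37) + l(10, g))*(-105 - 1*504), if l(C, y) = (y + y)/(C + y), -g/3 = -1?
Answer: 2347695/13 ≈ 1.8059e+5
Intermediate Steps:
g = 3 (g = -3*(-1) = 3)
l(C, y) = 2*y/(C + y) (l(C, y) = (2*y)/(C + y) = 2*y/(C + y))
((-260 - 1*37) + l(10, g))*(-105 - 1*504) = ((-260 - 1*37) + 2*3/(10 + 3))*(-105 - 1*504) = ((-260 - 37) + 2*3/13)*(-105 - 504) = (-297 + 2*3*(1/13))*(-609) = (-297 + 6/13)*(-609) = -3855/13*(-609) = 2347695/13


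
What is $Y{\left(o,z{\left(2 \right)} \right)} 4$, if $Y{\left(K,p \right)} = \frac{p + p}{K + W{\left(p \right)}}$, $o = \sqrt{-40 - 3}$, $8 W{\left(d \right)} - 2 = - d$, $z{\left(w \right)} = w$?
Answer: $- \frac{16 i \sqrt{43}}{43} \approx - 2.44 i$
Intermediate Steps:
$W{\left(d \right)} = \frac{1}{4} - \frac{d}{8}$ ($W{\left(d \right)} = \frac{1}{4} + \frac{\left(-1\right) d}{8} = \frac{1}{4} - \frac{d}{8}$)
$o = i \sqrt{43}$ ($o = \sqrt{-43} = i \sqrt{43} \approx 6.5574 i$)
$Y{\left(K,p \right)} = \frac{2 p}{\frac{1}{4} + K - \frac{p}{8}}$ ($Y{\left(K,p \right)} = \frac{p + p}{K - \left(- \frac{1}{4} + \frac{p}{8}\right)} = \frac{2 p}{\frac{1}{4} + K - \frac{p}{8}}$)
$Y{\left(o,z{\left(2 \right)} \right)} 4 = 16 \cdot 2 \frac{1}{2 - 2 + 8 i \sqrt{43}} \cdot 4 = 16 \cdot 2 \frac{1}{8 i \sqrt{43}} \cdot 4 = 16 \cdot 2 \left(- \frac{i \sqrt{43}}{344}\right) 4 = - \frac{4 i \sqrt{43}}{43} \cdot 4 = - \frac{16 i \sqrt{43}}{43}$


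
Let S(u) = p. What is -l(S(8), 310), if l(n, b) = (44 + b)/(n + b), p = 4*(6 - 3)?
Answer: -177/161 ≈ -1.0994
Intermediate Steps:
p = 12 (p = 4*3 = 12)
S(u) = 12
l(n, b) = (44 + b)/(b + n)
-l(S(8), 310) = -(44 + 310)/(310 + 12) = -354/322 = -1*177/161 = -177/161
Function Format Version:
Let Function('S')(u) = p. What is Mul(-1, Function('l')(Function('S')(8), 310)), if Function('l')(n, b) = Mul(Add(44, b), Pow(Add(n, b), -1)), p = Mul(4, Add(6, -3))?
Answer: Rational(-177, 161) ≈ -1.0994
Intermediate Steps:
p = 12 (p = Mul(4, 3) = 12)
Function('S')(u) = 12
Function('l')(n, b) = Mul(Pow(Add(b, n), -1), Add(44, b)) (Function('l')(n, b) = Mul(Add(44, b), Pow(Add(b, n), -1)) = Mul(Pow(Add(b, n), -1), Add(44, b)))
Mul(-1, Function('l')(Function('S')(8), 310)) = Mul(-1, Mul(Pow(Add(310, 12), -1), Add(44, 310))) = Mul(-1, Mul(Pow(322, -1), 354)) = Mul(-1, Mul(Rational(1, 322), 354)) = Mul(-1, Rational(177, 161)) = Rational(-177, 161)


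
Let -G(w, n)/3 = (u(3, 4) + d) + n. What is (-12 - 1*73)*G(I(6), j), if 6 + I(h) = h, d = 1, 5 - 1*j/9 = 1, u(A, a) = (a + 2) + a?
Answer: 11985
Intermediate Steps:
u(A, a) = 2 + 2*a (u(A, a) = (2 + a) + a = 2 + 2*a)
j = 36 (j = 45 - 9*1 = 45 - 9 = 36)
I(h) = -6 + h
G(w, n) = -33 - 3*n (G(w, n) = -3*(((2 + 2*4) + 1) + n) = -3*(((2 + 8) + 1) + n) = -3*((10 + 1) + n) = -3*(11 + n) = -33 - 3*n)
(-12 - 1*73)*G(I(6), j) = (-12 - 1*73)*(-33 - 3*36) = (-12 - 73)*(-33 - 108) = -85*(-141) = 11985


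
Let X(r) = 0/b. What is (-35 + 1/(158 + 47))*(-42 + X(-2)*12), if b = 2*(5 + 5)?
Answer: 301308/205 ≈ 1469.8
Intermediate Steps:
b = 20 (b = 2*10 = 20)
X(r) = 0 (X(r) = 0/20 = 0*(1/20) = 0)
(-35 + 1/(158 + 47))*(-42 + X(-2)*12) = (-35 + 1/(158 + 47))*(-42 + 0*12) = (-35 + 1/205)*(-42 + 0) = (-35 + 1/205)*(-42) = -7174/205*(-42) = 301308/205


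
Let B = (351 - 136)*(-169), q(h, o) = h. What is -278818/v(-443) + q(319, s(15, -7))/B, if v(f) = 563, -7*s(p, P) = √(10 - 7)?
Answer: -10131031627/20456605 ≈ -495.25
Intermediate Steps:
s(p, P) = -√3/7 (s(p, P) = -√(10 - 7)/7 = -√3/7)
B = -36335 (B = 215*(-169) = -36335)
-278818/v(-443) + q(319, s(15, -7))/B = -278818/563 + 319/(-36335) = -278818*1/563 + 319*(-1/36335) = -278818/563 - 319/36335 = -10131031627/20456605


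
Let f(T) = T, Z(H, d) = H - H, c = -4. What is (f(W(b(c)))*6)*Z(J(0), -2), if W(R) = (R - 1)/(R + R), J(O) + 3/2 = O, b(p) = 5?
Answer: 0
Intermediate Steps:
J(O) = -3/2 + O
Z(H, d) = 0
W(R) = (-1 + R)/(2*R) (W(R) = (-1 + R)/((2*R)) = (-1 + R)*(1/(2*R)) = (-1 + R)/(2*R))
(f(W(b(c)))*6)*Z(J(0), -2) = (((1/2)*(-1 + 5)/5)*6)*0 = (((1/2)*(1/5)*4)*6)*0 = ((2/5)*6)*0 = (12/5)*0 = 0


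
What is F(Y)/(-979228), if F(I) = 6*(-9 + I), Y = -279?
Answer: 432/244807 ≈ 0.0017647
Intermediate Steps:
F(I) = -54 + 6*I
F(Y)/(-979228) = (-54 + 6*(-279))/(-979228) = (-54 - 1674)*(-1/979228) = -1728*(-1/979228) = 432/244807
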